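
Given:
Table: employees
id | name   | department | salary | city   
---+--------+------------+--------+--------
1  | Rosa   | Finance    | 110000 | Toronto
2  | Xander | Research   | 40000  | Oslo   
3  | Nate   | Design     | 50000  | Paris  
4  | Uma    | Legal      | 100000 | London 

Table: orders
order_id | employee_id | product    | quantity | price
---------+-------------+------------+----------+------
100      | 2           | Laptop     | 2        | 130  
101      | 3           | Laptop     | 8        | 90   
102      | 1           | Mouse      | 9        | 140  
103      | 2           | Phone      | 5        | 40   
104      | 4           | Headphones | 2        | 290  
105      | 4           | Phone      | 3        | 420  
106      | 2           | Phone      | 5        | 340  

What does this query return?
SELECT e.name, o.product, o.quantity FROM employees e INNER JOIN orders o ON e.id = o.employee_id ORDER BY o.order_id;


Joining employees.id = orders.employee_id:
  employee Xander (id=2) -> order Laptop
  employee Nate (id=3) -> order Laptop
  employee Rosa (id=1) -> order Mouse
  employee Xander (id=2) -> order Phone
  employee Uma (id=4) -> order Headphones
  employee Uma (id=4) -> order Phone
  employee Xander (id=2) -> order Phone


7 rows:
Xander, Laptop, 2
Nate, Laptop, 8
Rosa, Mouse, 9
Xander, Phone, 5
Uma, Headphones, 2
Uma, Phone, 3
Xander, Phone, 5


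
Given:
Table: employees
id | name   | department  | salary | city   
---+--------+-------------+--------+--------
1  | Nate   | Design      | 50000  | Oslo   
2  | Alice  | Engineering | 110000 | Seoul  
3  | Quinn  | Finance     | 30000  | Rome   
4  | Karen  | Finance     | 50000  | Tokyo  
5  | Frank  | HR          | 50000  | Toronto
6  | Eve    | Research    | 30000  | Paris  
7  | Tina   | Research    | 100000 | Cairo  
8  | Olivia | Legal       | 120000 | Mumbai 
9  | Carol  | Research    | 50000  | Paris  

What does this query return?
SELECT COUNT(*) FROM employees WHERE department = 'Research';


Counting rows where department = 'Research'
  Eve -> MATCH
  Tina -> MATCH
  Carol -> MATCH


3


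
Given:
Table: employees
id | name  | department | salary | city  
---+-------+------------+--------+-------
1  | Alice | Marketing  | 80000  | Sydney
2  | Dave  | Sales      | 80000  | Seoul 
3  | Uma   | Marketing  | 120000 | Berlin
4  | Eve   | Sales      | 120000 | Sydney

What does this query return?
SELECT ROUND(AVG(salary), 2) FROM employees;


SUM(salary) = 400000
COUNT = 4
ROUND(AVG, 2) = ROUND(400000 / 4, 2) = 100000.0

100000.0


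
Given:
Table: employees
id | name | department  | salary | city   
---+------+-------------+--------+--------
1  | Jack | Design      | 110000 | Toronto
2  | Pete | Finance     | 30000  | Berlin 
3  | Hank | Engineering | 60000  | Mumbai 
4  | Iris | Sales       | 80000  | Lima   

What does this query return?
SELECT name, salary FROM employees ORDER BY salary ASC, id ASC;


Sorting by salary ASC, then id ASC for ties

4 rows:
Pete, 30000
Hank, 60000
Iris, 80000
Jack, 110000


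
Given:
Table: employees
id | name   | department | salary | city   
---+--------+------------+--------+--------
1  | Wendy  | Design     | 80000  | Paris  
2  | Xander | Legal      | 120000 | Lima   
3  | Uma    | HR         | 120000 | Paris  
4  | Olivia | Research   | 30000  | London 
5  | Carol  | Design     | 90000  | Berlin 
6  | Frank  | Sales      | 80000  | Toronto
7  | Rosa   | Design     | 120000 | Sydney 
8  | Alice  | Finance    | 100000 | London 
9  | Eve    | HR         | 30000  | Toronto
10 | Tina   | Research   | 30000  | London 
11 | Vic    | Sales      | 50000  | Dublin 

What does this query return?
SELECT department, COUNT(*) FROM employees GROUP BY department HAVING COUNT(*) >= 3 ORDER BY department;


Groups with count >= 3:
  Design: 3 -> PASS
  Finance: 1 -> filtered out
  HR: 2 -> filtered out
  Legal: 1 -> filtered out
  Research: 2 -> filtered out
  Sales: 2 -> filtered out


1 groups:
Design, 3


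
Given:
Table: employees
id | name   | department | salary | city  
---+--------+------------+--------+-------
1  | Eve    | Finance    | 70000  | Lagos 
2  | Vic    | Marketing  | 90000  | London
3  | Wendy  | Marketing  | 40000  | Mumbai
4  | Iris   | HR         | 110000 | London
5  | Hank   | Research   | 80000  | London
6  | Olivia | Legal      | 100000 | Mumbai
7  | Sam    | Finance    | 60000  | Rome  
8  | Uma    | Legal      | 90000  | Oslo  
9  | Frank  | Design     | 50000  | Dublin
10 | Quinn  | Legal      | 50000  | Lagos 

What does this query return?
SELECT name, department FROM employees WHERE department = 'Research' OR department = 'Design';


Filtering: department = 'Research' OR 'Design'
Matching: 2 rows

2 rows:
Hank, Research
Frank, Design


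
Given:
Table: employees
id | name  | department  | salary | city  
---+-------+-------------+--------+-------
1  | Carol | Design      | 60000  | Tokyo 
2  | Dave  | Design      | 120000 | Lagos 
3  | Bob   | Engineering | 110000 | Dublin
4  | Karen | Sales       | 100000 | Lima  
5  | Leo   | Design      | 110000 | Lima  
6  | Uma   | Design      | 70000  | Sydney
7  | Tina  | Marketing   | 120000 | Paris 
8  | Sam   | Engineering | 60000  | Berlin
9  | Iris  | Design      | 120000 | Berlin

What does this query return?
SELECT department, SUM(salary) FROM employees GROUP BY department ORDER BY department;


Summing salary within each department:
  Design: 60000 + 120000 + 110000 + 70000 + 120000 = 480000
  Engineering: 110000 + 60000 = 170000
  Marketing: 120000 = 120000
  Sales: 100000 = 100000


4 groups:
Design, 480000
Engineering, 170000
Marketing, 120000
Sales, 100000


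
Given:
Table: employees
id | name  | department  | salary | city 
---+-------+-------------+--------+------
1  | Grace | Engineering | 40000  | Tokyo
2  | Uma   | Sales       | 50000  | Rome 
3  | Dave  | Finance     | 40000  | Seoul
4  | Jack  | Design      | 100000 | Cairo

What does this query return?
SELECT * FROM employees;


SELECT * returns all 4 rows with all columns

4 rows:
1, Grace, Engineering, 40000, Tokyo
2, Uma, Sales, 50000, Rome
3, Dave, Finance, 40000, Seoul
4, Jack, Design, 100000, Cairo


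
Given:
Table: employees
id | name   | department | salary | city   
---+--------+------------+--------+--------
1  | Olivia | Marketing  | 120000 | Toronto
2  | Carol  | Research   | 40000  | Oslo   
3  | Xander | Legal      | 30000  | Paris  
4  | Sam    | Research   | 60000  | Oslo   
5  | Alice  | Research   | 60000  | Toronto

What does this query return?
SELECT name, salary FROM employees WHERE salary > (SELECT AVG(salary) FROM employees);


Subquery: AVG(salary) = 62000.0
Filtering: salary > 62000.0
  Olivia (120000) -> MATCH


1 rows:
Olivia, 120000


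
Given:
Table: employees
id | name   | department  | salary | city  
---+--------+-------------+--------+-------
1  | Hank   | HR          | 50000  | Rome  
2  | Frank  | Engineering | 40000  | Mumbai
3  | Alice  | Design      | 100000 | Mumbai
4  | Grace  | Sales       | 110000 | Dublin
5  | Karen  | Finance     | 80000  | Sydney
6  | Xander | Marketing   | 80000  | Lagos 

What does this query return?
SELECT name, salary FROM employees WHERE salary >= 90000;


Filtering: salary >= 90000
Matching: 2 rows

2 rows:
Alice, 100000
Grace, 110000


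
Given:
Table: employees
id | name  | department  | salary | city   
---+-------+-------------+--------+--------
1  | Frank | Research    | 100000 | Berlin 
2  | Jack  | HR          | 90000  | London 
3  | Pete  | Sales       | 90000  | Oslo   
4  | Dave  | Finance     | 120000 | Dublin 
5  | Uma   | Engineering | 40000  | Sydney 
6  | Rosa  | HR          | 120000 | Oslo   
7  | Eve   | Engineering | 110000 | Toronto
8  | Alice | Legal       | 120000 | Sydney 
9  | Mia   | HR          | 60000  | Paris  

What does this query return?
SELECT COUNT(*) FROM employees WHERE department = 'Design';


Counting rows where department = 'Design'


0


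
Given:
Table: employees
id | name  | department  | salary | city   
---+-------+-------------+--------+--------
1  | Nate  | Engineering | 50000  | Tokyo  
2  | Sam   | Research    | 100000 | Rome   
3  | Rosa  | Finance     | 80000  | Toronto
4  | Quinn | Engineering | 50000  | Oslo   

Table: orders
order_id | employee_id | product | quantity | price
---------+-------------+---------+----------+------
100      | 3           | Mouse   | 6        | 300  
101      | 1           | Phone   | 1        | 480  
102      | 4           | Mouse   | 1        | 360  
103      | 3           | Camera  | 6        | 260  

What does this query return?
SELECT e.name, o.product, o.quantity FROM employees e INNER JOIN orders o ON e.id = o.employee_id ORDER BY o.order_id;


Joining employees.id = orders.employee_id:
  employee Rosa (id=3) -> order Mouse
  employee Nate (id=1) -> order Phone
  employee Quinn (id=4) -> order Mouse
  employee Rosa (id=3) -> order Camera


4 rows:
Rosa, Mouse, 6
Nate, Phone, 1
Quinn, Mouse, 1
Rosa, Camera, 6


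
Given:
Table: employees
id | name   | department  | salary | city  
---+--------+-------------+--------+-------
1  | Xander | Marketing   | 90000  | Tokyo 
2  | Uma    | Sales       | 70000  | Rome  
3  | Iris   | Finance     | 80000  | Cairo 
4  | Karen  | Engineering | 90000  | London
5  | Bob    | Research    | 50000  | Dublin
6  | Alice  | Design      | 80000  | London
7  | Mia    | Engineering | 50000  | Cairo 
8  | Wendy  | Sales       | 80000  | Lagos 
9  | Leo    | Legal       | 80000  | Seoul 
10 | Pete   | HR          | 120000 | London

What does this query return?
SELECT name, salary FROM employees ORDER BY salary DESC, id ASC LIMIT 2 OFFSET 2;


Sort by salary DESC (id ASC tiebreak), then skip 2 and take 2
Rows 3 through 4

2 rows:
Karen, 90000
Iris, 80000


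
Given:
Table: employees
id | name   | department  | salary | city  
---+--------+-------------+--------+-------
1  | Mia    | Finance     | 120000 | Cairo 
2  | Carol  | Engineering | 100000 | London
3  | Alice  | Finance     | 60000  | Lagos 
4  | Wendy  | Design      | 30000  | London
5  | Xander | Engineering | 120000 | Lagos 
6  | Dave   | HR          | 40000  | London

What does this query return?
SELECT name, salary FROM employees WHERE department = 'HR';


Filtering: department = 'HR'
Matching rows: 1

1 rows:
Dave, 40000


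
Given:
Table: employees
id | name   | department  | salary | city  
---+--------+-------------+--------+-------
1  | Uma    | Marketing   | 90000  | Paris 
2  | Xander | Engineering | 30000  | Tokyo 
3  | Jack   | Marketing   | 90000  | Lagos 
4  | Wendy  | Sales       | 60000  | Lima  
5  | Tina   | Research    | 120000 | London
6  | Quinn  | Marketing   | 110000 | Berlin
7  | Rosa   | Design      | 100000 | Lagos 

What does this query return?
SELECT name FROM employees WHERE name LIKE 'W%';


LIKE 'W%' matches names starting with 'W'
Matching: 1

1 rows:
Wendy


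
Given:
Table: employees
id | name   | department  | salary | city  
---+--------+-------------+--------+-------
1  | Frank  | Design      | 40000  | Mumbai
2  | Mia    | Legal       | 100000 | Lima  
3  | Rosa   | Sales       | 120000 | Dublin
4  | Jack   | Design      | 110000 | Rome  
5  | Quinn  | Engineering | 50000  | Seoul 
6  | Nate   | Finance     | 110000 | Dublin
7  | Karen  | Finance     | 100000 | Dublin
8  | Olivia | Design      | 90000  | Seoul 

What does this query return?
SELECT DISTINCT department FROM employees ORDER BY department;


All 'department' values (row order): Design, Legal, Sales, Design, Engineering, Finance, Finance, Design
Removing duplicates leaves 5 unique value(s).

5 values:
Design
Engineering
Finance
Legal
Sales


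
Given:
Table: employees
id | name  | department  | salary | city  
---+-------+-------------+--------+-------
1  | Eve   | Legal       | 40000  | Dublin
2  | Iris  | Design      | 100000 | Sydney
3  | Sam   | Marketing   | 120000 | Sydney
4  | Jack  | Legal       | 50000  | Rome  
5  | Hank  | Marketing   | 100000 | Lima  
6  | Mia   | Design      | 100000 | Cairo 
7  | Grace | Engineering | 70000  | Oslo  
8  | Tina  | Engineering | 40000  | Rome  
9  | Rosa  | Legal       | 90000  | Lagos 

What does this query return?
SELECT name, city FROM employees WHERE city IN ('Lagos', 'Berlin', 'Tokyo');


Filtering: city IN ('Lagos', 'Berlin', 'Tokyo')
Matching: 1 rows

1 rows:
Rosa, Lagos


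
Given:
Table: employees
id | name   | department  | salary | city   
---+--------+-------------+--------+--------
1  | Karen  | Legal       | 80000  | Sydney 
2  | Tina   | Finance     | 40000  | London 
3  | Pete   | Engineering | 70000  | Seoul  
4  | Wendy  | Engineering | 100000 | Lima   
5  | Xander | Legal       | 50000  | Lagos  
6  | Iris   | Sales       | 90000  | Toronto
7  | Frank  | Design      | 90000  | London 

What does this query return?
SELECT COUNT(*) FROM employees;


COUNT(*) counts all rows

7


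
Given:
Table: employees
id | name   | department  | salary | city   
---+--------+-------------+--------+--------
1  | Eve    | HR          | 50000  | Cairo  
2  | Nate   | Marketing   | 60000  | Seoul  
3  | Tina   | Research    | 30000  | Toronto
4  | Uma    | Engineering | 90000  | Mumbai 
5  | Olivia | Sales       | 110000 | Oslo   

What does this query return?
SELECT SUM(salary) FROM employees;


SUM(salary) = 50000 + 60000 + 30000 + 90000 + 110000 = 340000

340000


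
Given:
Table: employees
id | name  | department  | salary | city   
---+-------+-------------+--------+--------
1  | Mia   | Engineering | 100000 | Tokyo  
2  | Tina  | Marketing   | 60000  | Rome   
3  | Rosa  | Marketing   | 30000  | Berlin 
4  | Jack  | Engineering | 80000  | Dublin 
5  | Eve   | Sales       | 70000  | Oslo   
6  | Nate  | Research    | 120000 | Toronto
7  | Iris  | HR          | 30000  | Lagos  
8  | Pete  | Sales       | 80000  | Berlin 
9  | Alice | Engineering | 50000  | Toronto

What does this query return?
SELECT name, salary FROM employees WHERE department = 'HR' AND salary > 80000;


Filtering: department = 'HR' AND salary > 80000
Matching: 0 rows

Empty result set (0 rows)


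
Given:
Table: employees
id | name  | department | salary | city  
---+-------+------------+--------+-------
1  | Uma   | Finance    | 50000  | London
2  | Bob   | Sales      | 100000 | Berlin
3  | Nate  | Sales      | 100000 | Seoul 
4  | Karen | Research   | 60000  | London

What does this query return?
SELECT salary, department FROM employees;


Projecting columns: salary, department

4 rows:
50000, Finance
100000, Sales
100000, Sales
60000, Research


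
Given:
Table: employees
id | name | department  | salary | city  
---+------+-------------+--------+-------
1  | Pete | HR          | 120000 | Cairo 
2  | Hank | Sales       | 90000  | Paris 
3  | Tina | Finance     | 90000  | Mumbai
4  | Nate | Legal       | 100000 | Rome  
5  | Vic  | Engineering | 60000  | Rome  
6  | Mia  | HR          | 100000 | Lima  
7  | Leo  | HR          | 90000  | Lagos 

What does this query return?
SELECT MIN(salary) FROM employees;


Salaries: 120000, 90000, 90000, 100000, 60000, 100000, 90000
MIN = 60000

60000


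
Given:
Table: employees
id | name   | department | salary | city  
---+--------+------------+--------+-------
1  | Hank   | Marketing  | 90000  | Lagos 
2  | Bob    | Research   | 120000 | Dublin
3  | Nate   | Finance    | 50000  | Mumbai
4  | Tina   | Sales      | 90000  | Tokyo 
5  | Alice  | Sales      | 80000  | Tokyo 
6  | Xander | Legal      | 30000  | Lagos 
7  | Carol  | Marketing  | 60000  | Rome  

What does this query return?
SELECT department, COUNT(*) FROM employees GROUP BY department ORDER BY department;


Assigning each row to its department group:
  Hank -> Marketing
  Bob -> Research
  Nate -> Finance
  Tina -> Sales
  Alice -> Sales
  Xander -> Legal
  Carol -> Marketing


5 groups:
Finance, 1
Legal, 1
Marketing, 2
Research, 1
Sales, 2


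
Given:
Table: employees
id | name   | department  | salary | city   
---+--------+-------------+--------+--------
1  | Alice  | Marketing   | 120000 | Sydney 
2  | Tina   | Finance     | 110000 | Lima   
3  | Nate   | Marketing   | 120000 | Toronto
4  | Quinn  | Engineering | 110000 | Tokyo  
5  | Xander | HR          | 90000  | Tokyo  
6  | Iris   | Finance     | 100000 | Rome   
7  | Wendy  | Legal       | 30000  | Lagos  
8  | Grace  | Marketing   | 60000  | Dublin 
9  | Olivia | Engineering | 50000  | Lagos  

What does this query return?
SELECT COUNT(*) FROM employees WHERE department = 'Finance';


Counting rows where department = 'Finance'
  Tina -> MATCH
  Iris -> MATCH


2


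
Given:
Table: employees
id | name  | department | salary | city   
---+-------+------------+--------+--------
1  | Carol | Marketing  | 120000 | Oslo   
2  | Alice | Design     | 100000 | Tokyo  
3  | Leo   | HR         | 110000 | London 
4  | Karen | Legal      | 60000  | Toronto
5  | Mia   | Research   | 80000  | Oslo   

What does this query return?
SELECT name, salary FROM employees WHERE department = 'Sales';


Filtering: department = 'Sales'
Matching rows: 0

Empty result set (0 rows)


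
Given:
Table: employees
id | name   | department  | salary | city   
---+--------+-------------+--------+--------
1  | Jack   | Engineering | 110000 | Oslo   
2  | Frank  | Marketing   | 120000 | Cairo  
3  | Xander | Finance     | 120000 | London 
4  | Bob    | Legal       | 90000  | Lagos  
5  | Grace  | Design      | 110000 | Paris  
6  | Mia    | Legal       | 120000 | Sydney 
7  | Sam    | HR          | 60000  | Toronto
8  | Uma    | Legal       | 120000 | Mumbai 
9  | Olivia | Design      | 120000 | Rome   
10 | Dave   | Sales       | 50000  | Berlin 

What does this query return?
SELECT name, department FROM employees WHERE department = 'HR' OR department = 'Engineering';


Filtering: department = 'HR' OR 'Engineering'
Matching: 2 rows

2 rows:
Jack, Engineering
Sam, HR


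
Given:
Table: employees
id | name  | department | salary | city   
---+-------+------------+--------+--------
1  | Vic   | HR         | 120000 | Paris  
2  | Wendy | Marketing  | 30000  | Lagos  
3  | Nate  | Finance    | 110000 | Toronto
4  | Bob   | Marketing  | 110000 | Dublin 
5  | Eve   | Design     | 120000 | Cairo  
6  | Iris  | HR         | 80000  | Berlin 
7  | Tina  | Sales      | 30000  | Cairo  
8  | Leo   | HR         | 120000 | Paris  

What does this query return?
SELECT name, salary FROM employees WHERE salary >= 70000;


Filtering: salary >= 70000
Matching: 6 rows

6 rows:
Vic, 120000
Nate, 110000
Bob, 110000
Eve, 120000
Iris, 80000
Leo, 120000


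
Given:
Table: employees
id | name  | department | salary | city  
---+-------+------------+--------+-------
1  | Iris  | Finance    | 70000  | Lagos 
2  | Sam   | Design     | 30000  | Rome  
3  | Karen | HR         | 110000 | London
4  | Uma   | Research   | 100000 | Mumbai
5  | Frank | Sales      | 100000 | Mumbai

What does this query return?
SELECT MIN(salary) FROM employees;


Salaries: 70000, 30000, 110000, 100000, 100000
MIN = 30000

30000


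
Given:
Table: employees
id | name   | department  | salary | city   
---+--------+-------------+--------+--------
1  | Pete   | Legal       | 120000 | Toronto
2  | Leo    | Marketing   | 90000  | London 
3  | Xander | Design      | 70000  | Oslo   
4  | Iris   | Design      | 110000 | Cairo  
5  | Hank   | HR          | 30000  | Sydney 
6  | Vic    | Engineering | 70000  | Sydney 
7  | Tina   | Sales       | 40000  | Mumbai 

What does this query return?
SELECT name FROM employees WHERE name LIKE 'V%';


LIKE 'V%' matches names starting with 'V'
Matching: 1

1 rows:
Vic


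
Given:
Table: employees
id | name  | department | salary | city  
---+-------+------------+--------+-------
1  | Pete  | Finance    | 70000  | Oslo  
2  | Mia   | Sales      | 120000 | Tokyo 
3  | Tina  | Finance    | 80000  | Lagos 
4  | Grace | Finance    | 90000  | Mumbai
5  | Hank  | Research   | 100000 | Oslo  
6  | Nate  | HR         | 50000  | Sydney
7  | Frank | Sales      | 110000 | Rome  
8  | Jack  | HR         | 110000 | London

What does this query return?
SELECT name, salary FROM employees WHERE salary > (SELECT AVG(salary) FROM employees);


Subquery: AVG(salary) = 91250.0
Filtering: salary > 91250.0
  Mia (120000) -> MATCH
  Hank (100000) -> MATCH
  Frank (110000) -> MATCH
  Jack (110000) -> MATCH


4 rows:
Mia, 120000
Hank, 100000
Frank, 110000
Jack, 110000


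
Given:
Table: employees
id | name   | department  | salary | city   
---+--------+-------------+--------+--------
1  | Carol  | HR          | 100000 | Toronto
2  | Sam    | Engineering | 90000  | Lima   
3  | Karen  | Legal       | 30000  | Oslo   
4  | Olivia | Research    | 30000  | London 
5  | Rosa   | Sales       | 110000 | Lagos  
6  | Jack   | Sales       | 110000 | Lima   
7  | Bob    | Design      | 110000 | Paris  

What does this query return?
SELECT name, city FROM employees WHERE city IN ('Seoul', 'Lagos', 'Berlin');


Filtering: city IN ('Seoul', 'Lagos', 'Berlin')
Matching: 1 rows

1 rows:
Rosa, Lagos


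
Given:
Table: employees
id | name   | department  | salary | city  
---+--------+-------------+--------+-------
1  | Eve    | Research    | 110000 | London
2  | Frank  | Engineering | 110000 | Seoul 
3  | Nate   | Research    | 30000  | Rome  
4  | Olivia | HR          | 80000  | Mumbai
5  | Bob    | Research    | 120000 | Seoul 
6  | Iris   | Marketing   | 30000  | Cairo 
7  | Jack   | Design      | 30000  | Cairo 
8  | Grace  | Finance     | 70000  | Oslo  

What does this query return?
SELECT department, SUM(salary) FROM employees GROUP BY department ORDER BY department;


Summing salary within each department:
  Design: 30000 = 30000
  Engineering: 110000 = 110000
  Finance: 70000 = 70000
  HR: 80000 = 80000
  Marketing: 30000 = 30000
  Research: 110000 + 30000 + 120000 = 260000


6 groups:
Design, 30000
Engineering, 110000
Finance, 70000
HR, 80000
Marketing, 30000
Research, 260000


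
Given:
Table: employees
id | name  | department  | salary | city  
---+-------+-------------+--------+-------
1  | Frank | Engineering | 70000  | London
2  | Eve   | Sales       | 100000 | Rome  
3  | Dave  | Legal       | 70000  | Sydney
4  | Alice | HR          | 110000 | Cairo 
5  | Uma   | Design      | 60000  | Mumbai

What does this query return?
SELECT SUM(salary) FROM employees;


SUM(salary) = 70000 + 100000 + 70000 + 110000 + 60000 = 410000

410000


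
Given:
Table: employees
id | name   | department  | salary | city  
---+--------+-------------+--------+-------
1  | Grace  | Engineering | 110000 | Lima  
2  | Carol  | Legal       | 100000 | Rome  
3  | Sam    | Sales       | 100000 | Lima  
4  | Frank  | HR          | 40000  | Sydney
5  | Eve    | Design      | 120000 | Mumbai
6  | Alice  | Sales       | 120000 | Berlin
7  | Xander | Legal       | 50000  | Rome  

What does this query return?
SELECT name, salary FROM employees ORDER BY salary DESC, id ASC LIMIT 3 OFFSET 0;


Sort by salary DESC (id ASC tiebreak), then skip 0 and take 3
Rows 1 through 3

3 rows:
Eve, 120000
Alice, 120000
Grace, 110000


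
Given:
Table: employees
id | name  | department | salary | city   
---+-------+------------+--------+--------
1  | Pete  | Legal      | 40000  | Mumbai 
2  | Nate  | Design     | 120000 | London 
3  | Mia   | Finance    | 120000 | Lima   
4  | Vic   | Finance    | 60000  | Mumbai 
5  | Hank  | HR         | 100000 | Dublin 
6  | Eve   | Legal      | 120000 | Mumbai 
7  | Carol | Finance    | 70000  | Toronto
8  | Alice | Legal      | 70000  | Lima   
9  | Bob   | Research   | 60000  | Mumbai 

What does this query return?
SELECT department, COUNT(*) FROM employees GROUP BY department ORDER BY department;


Assigning each row to its department group:
  Pete -> Legal
  Nate -> Design
  Mia -> Finance
  Vic -> Finance
  Hank -> HR
  Eve -> Legal
  Carol -> Finance
  Alice -> Legal
  Bob -> Research


5 groups:
Design, 1
Finance, 3
HR, 1
Legal, 3
Research, 1


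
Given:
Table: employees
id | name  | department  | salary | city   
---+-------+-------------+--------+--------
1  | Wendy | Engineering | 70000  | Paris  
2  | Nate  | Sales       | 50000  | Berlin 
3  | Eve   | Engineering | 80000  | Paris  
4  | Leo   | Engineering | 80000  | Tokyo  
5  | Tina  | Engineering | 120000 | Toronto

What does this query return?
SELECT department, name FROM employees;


Projecting columns: department, name

5 rows:
Engineering, Wendy
Sales, Nate
Engineering, Eve
Engineering, Leo
Engineering, Tina


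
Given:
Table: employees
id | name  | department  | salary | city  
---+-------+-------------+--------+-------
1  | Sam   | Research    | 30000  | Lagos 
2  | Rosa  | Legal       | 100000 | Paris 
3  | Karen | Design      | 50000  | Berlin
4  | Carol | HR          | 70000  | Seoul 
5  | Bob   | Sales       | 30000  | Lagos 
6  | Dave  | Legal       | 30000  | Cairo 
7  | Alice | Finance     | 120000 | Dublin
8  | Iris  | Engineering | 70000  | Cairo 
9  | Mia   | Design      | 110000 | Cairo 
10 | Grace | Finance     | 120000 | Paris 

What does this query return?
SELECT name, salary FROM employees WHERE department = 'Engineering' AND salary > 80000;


Filtering: department = 'Engineering' AND salary > 80000
Matching: 0 rows

Empty result set (0 rows)


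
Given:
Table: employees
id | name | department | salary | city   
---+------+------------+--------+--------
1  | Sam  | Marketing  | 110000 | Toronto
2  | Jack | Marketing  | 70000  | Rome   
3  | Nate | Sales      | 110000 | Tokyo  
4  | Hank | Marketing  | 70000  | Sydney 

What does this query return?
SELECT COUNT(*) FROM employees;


COUNT(*) counts all rows

4


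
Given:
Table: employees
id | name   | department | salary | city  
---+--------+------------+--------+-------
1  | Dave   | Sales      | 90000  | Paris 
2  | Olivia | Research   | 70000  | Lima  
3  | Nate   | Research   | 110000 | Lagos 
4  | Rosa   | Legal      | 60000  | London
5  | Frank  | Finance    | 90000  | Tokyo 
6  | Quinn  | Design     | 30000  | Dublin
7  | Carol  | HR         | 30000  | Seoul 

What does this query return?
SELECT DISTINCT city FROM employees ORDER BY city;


All 'city' values (row order): Paris, Lima, Lagos, London, Tokyo, Dublin, Seoul
Removing duplicates leaves 7 unique value(s).

7 values:
Dublin
Lagos
Lima
London
Paris
Seoul
Tokyo


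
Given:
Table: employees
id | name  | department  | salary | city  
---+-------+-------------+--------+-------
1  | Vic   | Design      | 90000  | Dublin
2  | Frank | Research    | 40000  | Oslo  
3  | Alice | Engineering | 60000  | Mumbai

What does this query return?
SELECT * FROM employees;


SELECT * returns all 3 rows with all columns

3 rows:
1, Vic, Design, 90000, Dublin
2, Frank, Research, 40000, Oslo
3, Alice, Engineering, 60000, Mumbai


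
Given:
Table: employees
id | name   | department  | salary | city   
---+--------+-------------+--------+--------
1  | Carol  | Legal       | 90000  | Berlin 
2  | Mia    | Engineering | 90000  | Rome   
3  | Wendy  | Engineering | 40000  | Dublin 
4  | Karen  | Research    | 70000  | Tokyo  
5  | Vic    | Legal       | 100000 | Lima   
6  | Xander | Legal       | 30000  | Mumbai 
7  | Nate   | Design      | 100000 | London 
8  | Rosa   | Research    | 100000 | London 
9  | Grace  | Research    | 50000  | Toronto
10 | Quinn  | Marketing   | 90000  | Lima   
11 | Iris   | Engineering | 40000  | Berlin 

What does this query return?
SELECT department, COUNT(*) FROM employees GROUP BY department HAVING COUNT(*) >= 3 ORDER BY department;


Groups with count >= 3:
  Engineering: 3 -> PASS
  Legal: 3 -> PASS
  Research: 3 -> PASS
  Design: 1 -> filtered out
  Marketing: 1 -> filtered out


3 groups:
Engineering, 3
Legal, 3
Research, 3


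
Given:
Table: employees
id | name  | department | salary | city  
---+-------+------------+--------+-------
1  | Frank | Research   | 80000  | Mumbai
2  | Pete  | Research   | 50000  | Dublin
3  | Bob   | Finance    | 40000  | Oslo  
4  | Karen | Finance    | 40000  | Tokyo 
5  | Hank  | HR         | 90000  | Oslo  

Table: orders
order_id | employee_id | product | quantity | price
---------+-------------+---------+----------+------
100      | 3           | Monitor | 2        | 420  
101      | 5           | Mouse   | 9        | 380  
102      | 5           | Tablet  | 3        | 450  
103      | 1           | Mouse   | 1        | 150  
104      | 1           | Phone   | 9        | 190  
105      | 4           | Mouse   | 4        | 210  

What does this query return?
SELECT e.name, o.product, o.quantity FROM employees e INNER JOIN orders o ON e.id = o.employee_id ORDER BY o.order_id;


Joining employees.id = orders.employee_id:
  employee Bob (id=3) -> order Monitor
  employee Hank (id=5) -> order Mouse
  employee Hank (id=5) -> order Tablet
  employee Frank (id=1) -> order Mouse
  employee Frank (id=1) -> order Phone
  employee Karen (id=4) -> order Mouse


6 rows:
Bob, Monitor, 2
Hank, Mouse, 9
Hank, Tablet, 3
Frank, Mouse, 1
Frank, Phone, 9
Karen, Mouse, 4


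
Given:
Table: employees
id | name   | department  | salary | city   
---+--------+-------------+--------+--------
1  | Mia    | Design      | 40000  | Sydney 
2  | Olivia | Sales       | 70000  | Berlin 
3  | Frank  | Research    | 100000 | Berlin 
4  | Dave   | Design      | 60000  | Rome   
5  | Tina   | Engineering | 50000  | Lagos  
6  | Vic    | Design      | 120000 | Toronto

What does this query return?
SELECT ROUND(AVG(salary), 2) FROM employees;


SUM(salary) = 440000
COUNT = 6
ROUND(AVG, 2) = ROUND(440000 / 6, 2) = 73333.33

73333.33


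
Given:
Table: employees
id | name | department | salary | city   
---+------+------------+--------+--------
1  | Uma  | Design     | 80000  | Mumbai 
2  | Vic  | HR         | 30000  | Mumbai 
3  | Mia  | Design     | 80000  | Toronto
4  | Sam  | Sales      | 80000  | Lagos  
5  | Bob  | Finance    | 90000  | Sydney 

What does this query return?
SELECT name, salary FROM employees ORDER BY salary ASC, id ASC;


Sorting by salary ASC, then id ASC for ties

5 rows:
Vic, 30000
Uma, 80000
Mia, 80000
Sam, 80000
Bob, 90000


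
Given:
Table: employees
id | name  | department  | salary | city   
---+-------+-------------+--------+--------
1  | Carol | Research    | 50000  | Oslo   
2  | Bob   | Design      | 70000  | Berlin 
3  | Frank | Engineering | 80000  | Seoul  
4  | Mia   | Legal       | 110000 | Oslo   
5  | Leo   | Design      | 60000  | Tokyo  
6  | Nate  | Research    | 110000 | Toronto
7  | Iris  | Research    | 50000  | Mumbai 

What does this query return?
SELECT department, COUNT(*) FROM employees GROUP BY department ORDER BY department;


Assigning each row to its department group:
  Carol -> Research
  Bob -> Design
  Frank -> Engineering
  Mia -> Legal
  Leo -> Design
  Nate -> Research
  Iris -> Research


4 groups:
Design, 2
Engineering, 1
Legal, 1
Research, 3


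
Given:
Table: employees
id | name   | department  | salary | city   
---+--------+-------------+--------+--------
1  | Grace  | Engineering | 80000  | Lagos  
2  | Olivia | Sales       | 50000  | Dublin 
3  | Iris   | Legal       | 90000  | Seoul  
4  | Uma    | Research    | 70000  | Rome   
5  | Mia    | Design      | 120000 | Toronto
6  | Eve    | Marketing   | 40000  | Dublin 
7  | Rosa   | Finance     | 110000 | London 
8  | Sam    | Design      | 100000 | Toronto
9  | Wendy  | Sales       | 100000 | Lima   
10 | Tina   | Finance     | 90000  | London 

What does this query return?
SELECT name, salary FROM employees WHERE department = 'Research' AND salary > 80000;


Filtering: department = 'Research' AND salary > 80000
Matching: 0 rows

Empty result set (0 rows)


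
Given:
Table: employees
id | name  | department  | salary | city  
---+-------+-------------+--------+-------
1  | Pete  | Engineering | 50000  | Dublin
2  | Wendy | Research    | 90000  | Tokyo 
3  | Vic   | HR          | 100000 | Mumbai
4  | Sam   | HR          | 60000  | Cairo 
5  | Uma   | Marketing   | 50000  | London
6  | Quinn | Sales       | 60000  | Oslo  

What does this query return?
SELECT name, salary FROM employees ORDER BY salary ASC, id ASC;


Sorting by salary ASC, then id ASC for ties

6 rows:
Pete, 50000
Uma, 50000
Sam, 60000
Quinn, 60000
Wendy, 90000
Vic, 100000


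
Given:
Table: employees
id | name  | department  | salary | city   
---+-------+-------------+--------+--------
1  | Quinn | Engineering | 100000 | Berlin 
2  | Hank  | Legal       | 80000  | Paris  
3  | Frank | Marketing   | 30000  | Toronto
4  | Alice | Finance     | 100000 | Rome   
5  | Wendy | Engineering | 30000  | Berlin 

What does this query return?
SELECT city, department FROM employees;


Projecting columns: city, department

5 rows:
Berlin, Engineering
Paris, Legal
Toronto, Marketing
Rome, Finance
Berlin, Engineering


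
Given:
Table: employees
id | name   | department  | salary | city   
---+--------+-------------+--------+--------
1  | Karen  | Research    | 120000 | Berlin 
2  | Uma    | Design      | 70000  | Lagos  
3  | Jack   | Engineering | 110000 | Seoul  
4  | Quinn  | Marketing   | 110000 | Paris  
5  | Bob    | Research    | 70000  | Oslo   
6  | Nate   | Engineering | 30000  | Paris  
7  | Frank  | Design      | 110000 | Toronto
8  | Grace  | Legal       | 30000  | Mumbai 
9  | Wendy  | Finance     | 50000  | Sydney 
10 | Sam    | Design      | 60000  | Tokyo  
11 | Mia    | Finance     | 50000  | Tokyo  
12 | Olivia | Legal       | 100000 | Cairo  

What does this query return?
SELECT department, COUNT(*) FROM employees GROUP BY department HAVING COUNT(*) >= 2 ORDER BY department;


Groups with count >= 2:
  Design: 3 -> PASS
  Engineering: 2 -> PASS
  Finance: 2 -> PASS
  Legal: 2 -> PASS
  Research: 2 -> PASS
  Marketing: 1 -> filtered out


5 groups:
Design, 3
Engineering, 2
Finance, 2
Legal, 2
Research, 2


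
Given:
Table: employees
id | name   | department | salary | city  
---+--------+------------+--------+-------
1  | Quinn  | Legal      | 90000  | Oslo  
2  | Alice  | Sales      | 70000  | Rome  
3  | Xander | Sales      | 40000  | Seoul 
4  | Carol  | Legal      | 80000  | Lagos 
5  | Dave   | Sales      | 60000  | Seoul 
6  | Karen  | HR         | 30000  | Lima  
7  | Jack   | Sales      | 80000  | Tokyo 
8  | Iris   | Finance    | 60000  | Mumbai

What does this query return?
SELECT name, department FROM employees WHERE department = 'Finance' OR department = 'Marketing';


Filtering: department = 'Finance' OR 'Marketing'
Matching: 1 rows

1 rows:
Iris, Finance


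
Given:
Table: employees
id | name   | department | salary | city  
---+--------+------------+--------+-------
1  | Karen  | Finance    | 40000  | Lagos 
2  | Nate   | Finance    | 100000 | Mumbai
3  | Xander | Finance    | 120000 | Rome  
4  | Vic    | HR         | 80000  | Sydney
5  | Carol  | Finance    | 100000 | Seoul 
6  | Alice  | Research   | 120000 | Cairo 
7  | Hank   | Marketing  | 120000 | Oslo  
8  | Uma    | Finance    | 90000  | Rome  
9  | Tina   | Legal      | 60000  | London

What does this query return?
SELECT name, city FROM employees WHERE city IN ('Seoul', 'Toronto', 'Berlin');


Filtering: city IN ('Seoul', 'Toronto', 'Berlin')
Matching: 1 rows

1 rows:
Carol, Seoul


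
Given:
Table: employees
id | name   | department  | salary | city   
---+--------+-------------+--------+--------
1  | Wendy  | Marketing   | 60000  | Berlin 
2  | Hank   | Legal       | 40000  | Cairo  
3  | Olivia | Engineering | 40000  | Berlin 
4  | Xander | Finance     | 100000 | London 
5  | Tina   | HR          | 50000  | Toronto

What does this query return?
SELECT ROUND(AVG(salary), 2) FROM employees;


SUM(salary) = 290000
COUNT = 5
ROUND(AVG, 2) = ROUND(290000 / 5, 2) = 58000.0

58000.0


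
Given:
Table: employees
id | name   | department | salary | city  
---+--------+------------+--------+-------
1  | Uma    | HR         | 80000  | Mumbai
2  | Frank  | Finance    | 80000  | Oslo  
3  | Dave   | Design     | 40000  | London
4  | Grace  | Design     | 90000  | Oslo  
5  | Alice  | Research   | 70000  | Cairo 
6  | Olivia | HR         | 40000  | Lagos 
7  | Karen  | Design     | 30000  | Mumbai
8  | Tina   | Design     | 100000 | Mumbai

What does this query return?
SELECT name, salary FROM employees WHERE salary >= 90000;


Filtering: salary >= 90000
Matching: 2 rows

2 rows:
Grace, 90000
Tina, 100000


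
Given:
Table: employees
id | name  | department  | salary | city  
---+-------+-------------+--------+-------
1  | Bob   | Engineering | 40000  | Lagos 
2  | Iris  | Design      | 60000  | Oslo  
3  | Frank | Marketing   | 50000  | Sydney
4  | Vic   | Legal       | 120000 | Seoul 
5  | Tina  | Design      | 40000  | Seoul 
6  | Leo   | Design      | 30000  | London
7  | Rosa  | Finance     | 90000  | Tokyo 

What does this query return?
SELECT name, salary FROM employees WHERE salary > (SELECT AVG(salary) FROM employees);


Subquery: AVG(salary) = 61428.57
Filtering: salary > 61428.57
  Vic (120000) -> MATCH
  Rosa (90000) -> MATCH


2 rows:
Vic, 120000
Rosa, 90000


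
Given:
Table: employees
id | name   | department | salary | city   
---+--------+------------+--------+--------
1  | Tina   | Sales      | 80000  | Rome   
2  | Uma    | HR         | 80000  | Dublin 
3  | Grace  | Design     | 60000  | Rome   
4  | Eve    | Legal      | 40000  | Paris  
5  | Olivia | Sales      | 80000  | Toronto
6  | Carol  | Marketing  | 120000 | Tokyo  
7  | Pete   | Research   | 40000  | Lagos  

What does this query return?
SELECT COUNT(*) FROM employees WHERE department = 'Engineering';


Counting rows where department = 'Engineering'


0


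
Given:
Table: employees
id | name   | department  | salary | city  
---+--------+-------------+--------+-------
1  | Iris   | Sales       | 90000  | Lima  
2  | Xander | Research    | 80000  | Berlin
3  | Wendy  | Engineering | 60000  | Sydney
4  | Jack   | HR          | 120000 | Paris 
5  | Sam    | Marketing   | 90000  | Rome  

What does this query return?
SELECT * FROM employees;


SELECT * returns all 5 rows with all columns

5 rows:
1, Iris, Sales, 90000, Lima
2, Xander, Research, 80000, Berlin
3, Wendy, Engineering, 60000, Sydney
4, Jack, HR, 120000, Paris
5, Sam, Marketing, 90000, Rome


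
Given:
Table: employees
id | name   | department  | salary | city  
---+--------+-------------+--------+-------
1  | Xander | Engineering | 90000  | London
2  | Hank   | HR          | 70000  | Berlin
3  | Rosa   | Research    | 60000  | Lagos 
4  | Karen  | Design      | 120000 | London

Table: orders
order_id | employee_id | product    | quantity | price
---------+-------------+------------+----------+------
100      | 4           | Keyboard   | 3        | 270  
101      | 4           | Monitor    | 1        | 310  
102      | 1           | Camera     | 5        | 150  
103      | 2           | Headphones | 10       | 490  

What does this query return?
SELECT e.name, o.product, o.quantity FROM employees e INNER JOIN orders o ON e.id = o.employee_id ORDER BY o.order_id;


Joining employees.id = orders.employee_id:
  employee Karen (id=4) -> order Keyboard
  employee Karen (id=4) -> order Monitor
  employee Xander (id=1) -> order Camera
  employee Hank (id=2) -> order Headphones


4 rows:
Karen, Keyboard, 3
Karen, Monitor, 1
Xander, Camera, 5
Hank, Headphones, 10


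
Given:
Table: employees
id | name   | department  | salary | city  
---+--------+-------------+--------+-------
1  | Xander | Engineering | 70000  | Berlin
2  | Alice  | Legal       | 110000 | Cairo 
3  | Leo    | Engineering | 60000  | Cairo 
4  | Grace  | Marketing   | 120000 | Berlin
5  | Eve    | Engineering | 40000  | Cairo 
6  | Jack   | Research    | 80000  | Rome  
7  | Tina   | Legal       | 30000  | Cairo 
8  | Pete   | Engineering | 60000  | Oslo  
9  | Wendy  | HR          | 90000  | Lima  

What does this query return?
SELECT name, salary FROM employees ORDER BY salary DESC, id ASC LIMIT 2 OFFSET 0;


Sort by salary DESC (id ASC tiebreak), then skip 0 and take 2
Rows 1 through 2

2 rows:
Grace, 120000
Alice, 110000


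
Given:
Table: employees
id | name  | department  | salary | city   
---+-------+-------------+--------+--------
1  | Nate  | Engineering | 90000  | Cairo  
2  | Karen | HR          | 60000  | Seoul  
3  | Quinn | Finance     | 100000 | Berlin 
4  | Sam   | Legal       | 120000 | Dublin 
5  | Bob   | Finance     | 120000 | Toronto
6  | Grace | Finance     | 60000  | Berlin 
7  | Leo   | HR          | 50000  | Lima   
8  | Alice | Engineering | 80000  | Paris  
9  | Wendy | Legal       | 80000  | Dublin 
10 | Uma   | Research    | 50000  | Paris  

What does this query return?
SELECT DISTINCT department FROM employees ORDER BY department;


All 'department' values (row order): Engineering, HR, Finance, Legal, Finance, Finance, HR, Engineering, Legal, Research
Removing duplicates leaves 5 unique value(s).

5 values:
Engineering
Finance
HR
Legal
Research
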